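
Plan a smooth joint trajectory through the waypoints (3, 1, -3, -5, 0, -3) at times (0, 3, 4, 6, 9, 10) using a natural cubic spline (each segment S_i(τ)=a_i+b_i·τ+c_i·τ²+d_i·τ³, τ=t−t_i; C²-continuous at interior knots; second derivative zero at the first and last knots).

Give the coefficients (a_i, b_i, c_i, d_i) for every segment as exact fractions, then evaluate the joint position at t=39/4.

  seg 0: a=3 b=771/1027 c=0 d=-4367/27729
  seg 1: a=1 b=-3596/1027 c=-4367/3081 d=2831/3081
  seg 2: a=-3 b=-11029/3081 c=4126/3081 d=-76/3081
  seg 3: a=-5 b=117/79 c=3670/3081 d=-10438/27729
  seg 4: a=0 b=-1577/1027 c=-2256/1027 d=752/1027
S(39/4) = -4269/2054

Δ: Δ0=-2/3, Δ1=-4, Δ2=-1, Δ3=5/3, Δ4=-3
row 1: diag=8, rhs=-20; c'=1/8, d'=-5/2
row 2: denom=6−1·1/8=47/8; d'=(18−1·-5/2)/(47/8)=164/47
row 3: denom=10−2·16/47=438/47; d'=(16−2·164/47)/(438/47)=212/219
row 4: denom=8−3·47/146=1027/146; d'=(-28−3·212/219)/(1027/146)=-4512/1027
back: M4=-4512/1027
back: M3=212/219−47/146·-4512/1027=7340/3081
back: M2=164/47−16/47·7340/3081=8252/3081
back: M1=-5/2−1/8·8252/3081=-8734/3081
M: M0=0, M1=-8734/3081, M2=8252/3081, M3=7340/3081, M4=-4512/1027, M5=0
seg 0: a=3, c=M0/2=0, d=(M1−M0)/(6·3)=-4367/27729, b=Δ0−h0·(2M0+M1)/6=771/1027
seg 1: a=1, c=M1/2=-4367/3081, d=(M2−M1)/(6·1)=2831/3081, b=Δ1−h1·(2M1+M2)/6=-3596/1027
seg 2: a=-3, c=M2/2=4126/3081, d=(M3−M2)/(6·2)=-76/3081, b=Δ2−h2·(2M2+M3)/6=-11029/3081
seg 3: a=-5, c=M3/2=3670/3081, d=(M4−M3)/(6·3)=-10438/27729, b=Δ3−h3·(2M3+M4)/6=117/79
seg 4: a=0, c=M4/2=-2256/1027, d=(M5−M4)/(6·1)=752/1027, b=Δ4−h4·(2M4+M5)/6=-1577/1027
t_q=39/4 → seg 4, τ=3/4; S=0+-1577/1027·τ+-2256/1027·τ²+752/1027·τ³=-4269/2054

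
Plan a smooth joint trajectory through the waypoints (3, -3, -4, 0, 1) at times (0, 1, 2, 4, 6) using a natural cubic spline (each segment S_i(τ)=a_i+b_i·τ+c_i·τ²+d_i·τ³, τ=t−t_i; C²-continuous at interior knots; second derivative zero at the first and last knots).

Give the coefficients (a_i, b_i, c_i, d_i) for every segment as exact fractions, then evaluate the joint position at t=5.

  seg 0: a=3 b=-1201/168 c=0 d=193/168
  seg 1: a=-3 b=-311/84 c=193/56 d=-125/168
  seg 2: a=-4 b=23/24 c=17/14 d=-233/672
  seg 3: a=0 b=139/84 c=-97/112 d=97/672
S(5) = 209/224

Δ: Δ0=-6, Δ1=-1, Δ2=2, Δ3=1/2
row 1: diag=4, rhs=30; c'=1/4, d'=15/2
row 2: denom=6−1·1/4=23/4; d'=(18−1·15/2)/(23/4)=42/23
row 3: denom=8−2·8/23=168/23; d'=(-9−2·42/23)/(168/23)=-97/56
back: M3=-97/56
back: M2=42/23−8/23·-97/56=17/7
back: M1=15/2−1/4·17/7=193/28
M: M0=0, M1=193/28, M2=17/7, M3=-97/56, M4=0
seg 0: a=3, c=M0/2=0, d=(M1−M0)/(6·1)=193/168, b=Δ0−h0·(2M0+M1)/6=-1201/168
seg 1: a=-3, c=M1/2=193/56, d=(M2−M1)/(6·1)=-125/168, b=Δ1−h1·(2M1+M2)/6=-311/84
seg 2: a=-4, c=M2/2=17/14, d=(M3−M2)/(6·2)=-233/672, b=Δ2−h2·(2M2+M3)/6=23/24
seg 3: a=0, c=M3/2=-97/112, d=(M4−M3)/(6·2)=97/672, b=Δ3−h3·(2M3+M4)/6=139/84
t_q=5 → seg 3, τ=1; S=0+139/84·τ+-97/112·τ²+97/672·τ³=209/224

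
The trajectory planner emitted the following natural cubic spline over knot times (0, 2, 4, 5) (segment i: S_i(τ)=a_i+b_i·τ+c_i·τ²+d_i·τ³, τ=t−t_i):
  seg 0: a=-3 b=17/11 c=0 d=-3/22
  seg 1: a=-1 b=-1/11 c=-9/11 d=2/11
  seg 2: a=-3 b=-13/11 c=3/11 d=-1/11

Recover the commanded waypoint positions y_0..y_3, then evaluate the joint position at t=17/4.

y_0=-3 y_1=-1 y_2=-3 y_3=-4
S(17/4) = -2309/704

y_0 = S_0(0) = a_0 = -3
y_1 = S_1(0) = a_1 = -1
y_2 = S_2(0) = a_2 = -3
y_3 = S_2(1) = -4
t_q=17/4 is in segment 2 (τ=1/4); S_2(τ)=-2309/704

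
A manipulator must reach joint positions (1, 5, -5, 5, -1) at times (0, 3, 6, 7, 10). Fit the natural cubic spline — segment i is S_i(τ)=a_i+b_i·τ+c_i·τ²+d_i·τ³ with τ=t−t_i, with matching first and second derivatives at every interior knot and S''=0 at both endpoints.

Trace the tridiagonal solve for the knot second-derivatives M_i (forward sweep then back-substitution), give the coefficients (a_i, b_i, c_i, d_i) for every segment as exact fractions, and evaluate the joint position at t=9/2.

  seg 0: a=1 b=159/38 c=0 d=-325/1026
  seg 1: a=5 b=-83/19 c=-325/114 d=1093/1026
  seg 2: a=-5 b=277/38 c=128/19 d=-153/38
  seg 3: a=5 b=165/19 c=-203/38 d=203/342
S(9/2) = -1329/304

Δ: Δ0=4/3, Δ1=-10/3, Δ2=10, Δ3=-2
row 1: diag=12, rhs=-28; c'=1/4, d'=-7/3
row 2: denom=8−3·1/4=29/4; d'=(80−3·-7/3)/(29/4)=12
row 3: denom=8−1·4/29=228/29; d'=(-72−1·12)/(228/29)=-203/19
back: M3=-203/19
back: M2=12−4/29·-203/19=256/19
back: M1=-7/3−1/4·256/19=-325/57
M: M0=0, M1=-325/57, M2=256/19, M3=-203/19, M4=0
seg 0: a=1, c=M0/2=0, d=(M1−M0)/(6·3)=-325/1026, b=Δ0−h0·(2M0+M1)/6=159/38
seg 1: a=5, c=M1/2=-325/114, d=(M2−M1)/(6·3)=1093/1026, b=Δ1−h1·(2M1+M2)/6=-83/19
seg 2: a=-5, c=M2/2=128/19, d=(M3−M2)/(6·1)=-153/38, b=Δ2−h2·(2M2+M3)/6=277/38
seg 3: a=5, c=M3/2=-203/38, d=(M4−M3)/(6·3)=203/342, b=Δ3−h3·(2M3+M4)/6=165/19
t_q=9/2 → seg 1, τ=3/2; S=5+-83/19·τ+-325/114·τ²+1093/1026·τ³=-1329/304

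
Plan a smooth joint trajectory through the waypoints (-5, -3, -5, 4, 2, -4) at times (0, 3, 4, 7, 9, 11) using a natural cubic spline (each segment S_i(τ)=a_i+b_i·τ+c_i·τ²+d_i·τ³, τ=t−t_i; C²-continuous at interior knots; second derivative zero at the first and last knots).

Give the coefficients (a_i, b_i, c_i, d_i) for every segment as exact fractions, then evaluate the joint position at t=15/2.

Δ: Δ0=2/3, Δ1=-2, Δ2=3, Δ3=-1, Δ4=-3
row 1: diag=8, rhs=-16; c'=1/8, d'=-2
row 2: denom=8−1·1/8=63/8; d'=(30−1·-2)/(63/8)=256/63
row 3: denom=10−3·8/21=62/7; d'=(-24−3·256/63)/(62/7)=-380/93
row 4: denom=8−2·7/31=234/31; d'=(-12−2·-380/93)/(234/31)=-178/351
back: M4=-178/351
back: M3=-380/93−7/31·-178/351=-1394/351
back: M2=256/63−8/21·-1394/351=5872/1053
back: M1=-2−1/8·5872/1053=-2840/1053
M: M0=0, M1=-2840/1053, M2=5872/1053, M3=-1394/351, M4=-178/351, M5=0
seg 0: a=-5, c=M0/2=0, d=(M1−M0)/(6·3)=-1420/9477, b=Δ0−h0·(2M0+M1)/6=2122/1053
seg 1: a=-3, c=M1/2=-1420/1053, d=(M2−M1)/(6·1)=484/351, b=Δ1−h1·(2M1+M2)/6=-2138/1053
seg 2: a=-5, c=M2/2=2936/1053, d=(M3−M2)/(6·3)=-5027/9477, b=Δ2−h2·(2M2+M3)/6=-622/1053
seg 3: a=4, c=M3/2=-697/351, d=(M4−M3)/(6·2)=304/1053, b=Δ3−h3·(2M3+M4)/6=1913/1053
seg 4: a=2, c=M4/2=-89/351, d=(M5−M4)/(6·2)=89/2106, b=Δ4−h4·(2M4+M5)/6=-2803/1053
t_q=15/2 → seg 3, τ=1/2; S=4+1913/1053·τ+-697/351·τ²+304/1053·τ³=6245/1404

  seg 0: a=-5 b=2122/1053 c=0 d=-1420/9477
  seg 1: a=-3 b=-2138/1053 c=-1420/1053 d=484/351
  seg 2: a=-5 b=-622/1053 c=2936/1053 d=-5027/9477
  seg 3: a=4 b=1913/1053 c=-697/351 d=304/1053
  seg 4: a=2 b=-2803/1053 c=-89/351 d=89/2106
S(15/2) = 6245/1404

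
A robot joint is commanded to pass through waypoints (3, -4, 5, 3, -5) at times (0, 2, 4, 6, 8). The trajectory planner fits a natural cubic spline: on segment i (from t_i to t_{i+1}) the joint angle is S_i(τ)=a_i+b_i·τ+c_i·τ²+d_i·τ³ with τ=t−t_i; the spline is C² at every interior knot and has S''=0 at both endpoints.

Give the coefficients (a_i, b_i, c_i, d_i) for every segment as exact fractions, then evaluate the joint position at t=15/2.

Δ: Δ0=-7/2, Δ1=9/2, Δ2=-1, Δ3=-4
row 1: diag=8, rhs=48; c'=1/4, d'=6
row 2: denom=8−2·1/4=15/2; d'=(-33−2·6)/(15/2)=-6
row 3: denom=8−2·4/15=112/15; d'=(-18−2·-6)/(112/15)=-45/56
back: M3=-45/56
back: M2=-6−4/15·-45/56=-81/14
back: M1=6−1/4·-81/14=417/56
M: M0=0, M1=417/56, M2=-81/14, M3=-45/56, M4=0
seg 0: a=3, c=M0/2=0, d=(M1−M0)/(6·2)=139/224, b=Δ0−h0·(2M0+M1)/6=-335/56
seg 1: a=-4, c=M1/2=417/112, d=(M2−M1)/(6·2)=-247/224, b=Δ1−h1·(2M1+M2)/6=41/28
seg 2: a=5, c=M2/2=-81/28, d=(M3−M2)/(6·2)=93/224, b=Δ2−h2·(2M2+M3)/6=25/8
seg 3: a=3, c=M3/2=-45/112, d=(M4−M3)/(6·2)=15/224, b=Δ3−h3·(2M3+M4)/6=-97/28
t_q=15/2 → seg 3, τ=3/2; S=3+-97/28·τ+-45/112·τ²+15/224·τ³=-5151/1792

  seg 0: a=3 b=-335/56 c=0 d=139/224
  seg 1: a=-4 b=41/28 c=417/112 d=-247/224
  seg 2: a=5 b=25/8 c=-81/28 d=93/224
  seg 3: a=3 b=-97/28 c=-45/112 d=15/224
S(15/2) = -5151/1792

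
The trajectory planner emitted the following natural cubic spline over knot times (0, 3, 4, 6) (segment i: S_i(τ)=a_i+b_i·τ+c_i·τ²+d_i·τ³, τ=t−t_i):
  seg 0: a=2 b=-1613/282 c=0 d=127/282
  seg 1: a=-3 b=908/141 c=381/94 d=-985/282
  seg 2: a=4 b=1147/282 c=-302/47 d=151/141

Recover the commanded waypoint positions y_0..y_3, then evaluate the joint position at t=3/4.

y_0=2 y_1=-3 y_2=4 y_3=-5
S(3/4) = -12633/6016

y_0 = S_0(0) = a_0 = 2
y_1 = S_1(0) = a_1 = -3
y_2 = S_2(0) = a_2 = 4
y_3 = S_2(2) = -5
t_q=3/4 is in segment 0 (τ=3/4); S_0(τ)=-12633/6016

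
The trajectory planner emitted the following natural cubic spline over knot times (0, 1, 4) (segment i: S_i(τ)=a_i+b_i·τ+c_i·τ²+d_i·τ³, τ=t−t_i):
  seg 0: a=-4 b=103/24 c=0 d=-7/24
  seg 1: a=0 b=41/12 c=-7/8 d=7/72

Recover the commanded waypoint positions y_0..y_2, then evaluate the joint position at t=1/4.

y_0 = S_0(0) = a_0 = -4
y_1 = S_1(0) = a_1 = 0
y_2 = S_1(3) = 5
t_q=1/4 is in segment 0 (τ=1/4); S_0(τ)=-1501/512

y_0=-4 y_1=0 y_2=5
S(1/4) = -1501/512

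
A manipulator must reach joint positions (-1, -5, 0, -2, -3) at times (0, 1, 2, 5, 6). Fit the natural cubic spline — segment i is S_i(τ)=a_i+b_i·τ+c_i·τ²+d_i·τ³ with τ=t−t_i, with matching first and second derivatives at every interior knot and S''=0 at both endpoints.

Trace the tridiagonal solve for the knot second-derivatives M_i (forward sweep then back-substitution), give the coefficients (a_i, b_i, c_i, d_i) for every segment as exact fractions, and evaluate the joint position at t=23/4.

Δ: Δ0=-4, Δ1=5, Δ2=-2/3, Δ3=-1
row 1: diag=4, rhs=54; c'=1/4, d'=27/2
row 2: denom=8−1·1/4=31/4; d'=(-34−1·27/2)/(31/4)=-190/31
row 3: denom=8−3·12/31=212/31; d'=(-2−3·-190/31)/(212/31)=127/53
back: M3=127/53
back: M2=-190/31−12/31·127/53=-374/53
back: M1=27/2−1/4·-374/53=809/53
M: M0=0, M1=809/53, M2=-374/53, M3=127/53, M4=0
seg 0: a=-1, c=M0/2=0, d=(M1−M0)/(6·1)=809/318, b=Δ0−h0·(2M0+M1)/6=-2081/318
seg 1: a=-5, c=M1/2=809/106, d=(M2−M1)/(6·1)=-1183/318, b=Δ1−h1·(2M1+M2)/6=173/159
seg 2: a=0, c=M2/2=-187/53, d=(M3−M2)/(6·3)=167/318, b=Δ2−h2·(2M2+M3)/6=1651/318
seg 3: a=-2, c=M3/2=127/106, d=(M4−M3)/(6·1)=-127/318, b=Δ3−h3·(2M3+M4)/6=-286/159
t_q=23/4 → seg 3, τ=3/4; S=-2+-286/159·τ+127/106·τ²+-127/318·τ³=-19291/6784

  seg 0: a=-1 b=-2081/318 c=0 d=809/318
  seg 1: a=-5 b=173/159 c=809/106 d=-1183/318
  seg 2: a=0 b=1651/318 c=-187/53 d=167/318
  seg 3: a=-2 b=-286/159 c=127/106 d=-127/318
S(23/4) = -19291/6784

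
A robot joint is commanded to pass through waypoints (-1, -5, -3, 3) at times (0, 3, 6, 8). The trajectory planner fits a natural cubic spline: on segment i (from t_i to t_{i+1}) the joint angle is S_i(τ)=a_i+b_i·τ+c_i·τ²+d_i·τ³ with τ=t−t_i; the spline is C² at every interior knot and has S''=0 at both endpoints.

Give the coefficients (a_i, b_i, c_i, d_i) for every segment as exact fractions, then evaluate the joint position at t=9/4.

Δ: Δ0=-4/3, Δ1=2/3, Δ2=3
row 1: diag=12, rhs=12; c'=1/4, d'=1
row 2: denom=10−3·1/4=37/4; d'=(14−3·1)/(37/4)=44/37
back: M2=44/37
back: M1=1−1/4·44/37=26/37
M: M0=0, M1=26/37, M2=44/37, M3=0
seg 0: a=-1, c=M0/2=0, d=(M1−M0)/(6·3)=13/333, b=Δ0−h0·(2M0+M1)/6=-187/111
seg 1: a=-5, c=M1/2=13/37, d=(M2−M1)/(6·3)=1/37, b=Δ1−h1·(2M1+M2)/6=-70/111
seg 2: a=-3, c=M2/2=22/37, d=(M3−M2)/(6·2)=-11/111, b=Δ2−h2·(2M2+M3)/6=245/111
t_q=9/4 → seg 0, τ=9/4; S=-1+-187/111·τ+0·τ²+13/333·τ³=-10291/2368

  seg 0: a=-1 b=-187/111 c=0 d=13/333
  seg 1: a=-5 b=-70/111 c=13/37 d=1/37
  seg 2: a=-3 b=245/111 c=22/37 d=-11/111
S(9/4) = -10291/2368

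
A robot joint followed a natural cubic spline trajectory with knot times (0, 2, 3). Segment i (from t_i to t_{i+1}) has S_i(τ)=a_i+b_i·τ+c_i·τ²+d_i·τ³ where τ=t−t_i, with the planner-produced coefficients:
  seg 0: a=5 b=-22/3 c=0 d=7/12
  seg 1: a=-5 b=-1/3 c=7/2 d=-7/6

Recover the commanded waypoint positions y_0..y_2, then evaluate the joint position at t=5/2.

y_0 = S_0(0) = a_0 = 5
y_1 = S_1(0) = a_1 = -5
y_2 = S_1(1) = -3
t_q=5/2 is in segment 1 (τ=1/2); S_1(τ)=-71/16

y_0=5 y_1=-5 y_2=-3
S(5/2) = -71/16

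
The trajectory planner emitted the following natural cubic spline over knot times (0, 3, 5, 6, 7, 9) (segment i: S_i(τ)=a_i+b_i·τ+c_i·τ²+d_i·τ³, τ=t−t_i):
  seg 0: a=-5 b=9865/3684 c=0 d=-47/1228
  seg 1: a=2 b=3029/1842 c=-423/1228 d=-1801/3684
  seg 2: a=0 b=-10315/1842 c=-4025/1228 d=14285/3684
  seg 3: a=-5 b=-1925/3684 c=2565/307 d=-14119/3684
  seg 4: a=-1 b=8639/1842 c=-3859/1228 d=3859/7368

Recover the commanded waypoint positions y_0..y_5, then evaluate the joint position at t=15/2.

y_0=-5 y_1=2 y_2=0 y_3=-5 y_4=-1 y_5=0
S(15/2) = 12277/19648

y_0 = S_0(0) = a_0 = -5
y_1 = S_1(0) = a_1 = 2
y_2 = S_2(0) = a_2 = 0
y_3 = S_3(0) = a_3 = -5
y_4 = S_4(0) = a_4 = -1
y_5 = S_4(2) = 0
t_q=15/2 is in segment 4 (τ=1/2); S_4(τ)=12277/19648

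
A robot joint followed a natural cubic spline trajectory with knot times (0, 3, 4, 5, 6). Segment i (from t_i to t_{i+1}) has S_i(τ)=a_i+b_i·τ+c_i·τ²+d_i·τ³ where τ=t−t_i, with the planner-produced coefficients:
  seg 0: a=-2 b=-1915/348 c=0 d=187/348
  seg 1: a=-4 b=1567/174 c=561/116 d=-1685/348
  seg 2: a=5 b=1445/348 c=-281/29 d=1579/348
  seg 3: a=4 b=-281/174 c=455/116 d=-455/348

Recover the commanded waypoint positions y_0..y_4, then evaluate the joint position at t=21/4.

y_0=-2 y_1=-4 y_2=5 y_3=4 y_4=5
S(21/4) = 28367/7424

y_0 = S_0(0) = a_0 = -2
y_1 = S_1(0) = a_1 = -4
y_2 = S_2(0) = a_2 = 5
y_3 = S_3(0) = a_3 = 4
y_4 = S_3(1) = 5
t_q=21/4 is in segment 3 (τ=1/4); S_3(τ)=28367/7424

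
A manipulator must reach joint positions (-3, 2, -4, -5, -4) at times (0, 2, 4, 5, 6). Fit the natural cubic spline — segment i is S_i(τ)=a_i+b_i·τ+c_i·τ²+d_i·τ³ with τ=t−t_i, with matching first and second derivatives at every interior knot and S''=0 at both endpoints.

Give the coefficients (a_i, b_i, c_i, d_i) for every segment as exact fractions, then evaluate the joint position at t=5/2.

  seg 0: a=-3 b=697/168 c=0 d=-277/672
  seg 1: a=2 b=-67/84 c=-277/112 d=461/672
  seg 2: a=-4 b=-59/24 c=23/14 d=-31/168
  seg 3: a=-5 b=23/84 c=61/56 d=-61/168
S(5/2) = 1915/1792

Δ: Δ0=5/2, Δ1=-3, Δ2=-1, Δ3=1
row 1: diag=8, rhs=-33; c'=1/4, d'=-33/8
row 2: denom=6−2·1/4=11/2; d'=(12−2·-33/8)/(11/2)=81/22
row 3: denom=4−1·2/11=42/11; d'=(12−1·81/22)/(42/11)=61/28
back: M3=61/28
back: M2=81/22−2/11·61/28=23/7
back: M1=-33/8−1/4·23/7=-277/56
M: M0=0, M1=-277/56, M2=23/7, M3=61/28, M4=0
seg 0: a=-3, c=M0/2=0, d=(M1−M0)/(6·2)=-277/672, b=Δ0−h0·(2M0+M1)/6=697/168
seg 1: a=2, c=M1/2=-277/112, d=(M2−M1)/(6·2)=461/672, b=Δ1−h1·(2M1+M2)/6=-67/84
seg 2: a=-4, c=M2/2=23/14, d=(M3−M2)/(6·1)=-31/168, b=Δ2−h2·(2M2+M3)/6=-59/24
seg 3: a=-5, c=M3/2=61/56, d=(M4−M3)/(6·1)=-61/168, b=Δ3−h3·(2M3+M4)/6=23/84
t_q=5/2 → seg 1, τ=1/2; S=2+-67/84·τ+-277/112·τ²+461/672·τ³=1915/1792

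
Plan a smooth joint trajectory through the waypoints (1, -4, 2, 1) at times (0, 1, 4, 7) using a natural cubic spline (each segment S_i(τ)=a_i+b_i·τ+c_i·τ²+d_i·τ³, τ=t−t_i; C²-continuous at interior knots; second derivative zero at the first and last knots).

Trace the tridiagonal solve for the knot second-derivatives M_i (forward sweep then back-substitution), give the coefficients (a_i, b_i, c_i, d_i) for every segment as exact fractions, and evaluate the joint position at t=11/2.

  seg 0: a=1 b=-526/87 c=0 d=91/87
  seg 1: a=-4 b=-253/87 c=91/29 d=-392/783
  seg 2: a=2 b=209/87 c=-119/87 d=119/783
S(11/2) = 705/232

Δ: Δ0=-5, Δ1=2, Δ2=-1/3
row 1: diag=8, rhs=42; c'=3/8, d'=21/4
row 2: denom=12−3·3/8=87/8; d'=(-14−3·21/4)/(87/8)=-238/87
back: M2=-238/87
back: M1=21/4−3/8·-238/87=182/29
M: M0=0, M1=182/29, M2=-238/87, M3=0
seg 0: a=1, c=M0/2=0, d=(M1−M0)/(6·1)=91/87, b=Δ0−h0·(2M0+M1)/6=-526/87
seg 1: a=-4, c=M1/2=91/29, d=(M2−M1)/(6·3)=-392/783, b=Δ1−h1·(2M1+M2)/6=-253/87
seg 2: a=2, c=M2/2=-119/87, d=(M3−M2)/(6·3)=119/783, b=Δ2−h2·(2M2+M3)/6=209/87
t_q=11/2 → seg 2, τ=3/2; S=2+209/87·τ+-119/87·τ²+119/783·τ³=705/232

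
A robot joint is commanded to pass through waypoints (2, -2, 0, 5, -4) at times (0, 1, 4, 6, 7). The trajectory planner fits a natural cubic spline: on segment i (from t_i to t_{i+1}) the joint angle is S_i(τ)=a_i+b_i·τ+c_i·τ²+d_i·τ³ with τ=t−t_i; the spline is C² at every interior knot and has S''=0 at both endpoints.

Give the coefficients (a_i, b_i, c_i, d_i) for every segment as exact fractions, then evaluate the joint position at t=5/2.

  seg 0: a=2 b=-2603/591 c=0 d=239/591
  seg 1: a=-2 b=-1886/591 c=239/197 d=43/1773
  seg 2: a=0 b=2803/591 c=282/197 d=-6035/4728
  seg 3: a=5 b=-5731/1182 c=-4907/788 d=4907/2364
S(5/2) = -6265/1576

Δ: Δ0=-4, Δ1=2/3, Δ2=5/2, Δ3=-9
row 1: diag=8, rhs=28; c'=3/8, d'=7/2
row 2: denom=10−3·3/8=71/8; d'=(11−3·7/2)/(71/8)=4/71
row 3: denom=6−2·16/71=394/71; d'=(-69−2·4/71)/(394/71)=-4907/394
back: M3=-4907/394
back: M2=4/71−16/71·-4907/394=564/197
back: M1=7/2−3/8·564/197=478/197
M: M0=0, M1=478/197, M2=564/197, M3=-4907/394, M4=0
seg 0: a=2, c=M0/2=0, d=(M1−M0)/(6·1)=239/591, b=Δ0−h0·(2M0+M1)/6=-2603/591
seg 1: a=-2, c=M1/2=239/197, d=(M2−M1)/(6·3)=43/1773, b=Δ1−h1·(2M1+M2)/6=-1886/591
seg 2: a=0, c=M2/2=282/197, d=(M3−M2)/(6·2)=-6035/4728, b=Δ2−h2·(2M2+M3)/6=2803/591
seg 3: a=5, c=M3/2=-4907/788, d=(M4−M3)/(6·1)=4907/2364, b=Δ3−h3·(2M3+M4)/6=-5731/1182
t_q=5/2 → seg 1, τ=3/2; S=-2+-1886/591·τ+239/197·τ²+43/1773·τ³=-6265/1576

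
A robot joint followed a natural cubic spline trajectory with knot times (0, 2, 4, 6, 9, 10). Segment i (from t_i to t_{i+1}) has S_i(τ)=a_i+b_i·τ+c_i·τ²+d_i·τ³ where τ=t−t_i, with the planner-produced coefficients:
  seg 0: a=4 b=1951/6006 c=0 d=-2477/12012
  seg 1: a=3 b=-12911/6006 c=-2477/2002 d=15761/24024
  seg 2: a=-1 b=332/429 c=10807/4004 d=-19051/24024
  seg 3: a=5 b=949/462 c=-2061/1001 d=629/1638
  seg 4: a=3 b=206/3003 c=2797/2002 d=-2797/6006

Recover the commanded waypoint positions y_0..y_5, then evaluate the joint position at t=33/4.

y_0=4 y_1=3 y_2=-1 y_3=5 y_4=3 y_5=4
S(33/4) = 457727/128128

y_0 = S_0(0) = a_0 = 4
y_1 = S_1(0) = a_1 = 3
y_2 = S_2(0) = a_2 = -1
y_3 = S_3(0) = a_3 = 5
y_4 = S_4(0) = a_4 = 3
y_5 = S_4(1) = 4
t_q=33/4 is in segment 3 (τ=9/4); S_3(τ)=457727/128128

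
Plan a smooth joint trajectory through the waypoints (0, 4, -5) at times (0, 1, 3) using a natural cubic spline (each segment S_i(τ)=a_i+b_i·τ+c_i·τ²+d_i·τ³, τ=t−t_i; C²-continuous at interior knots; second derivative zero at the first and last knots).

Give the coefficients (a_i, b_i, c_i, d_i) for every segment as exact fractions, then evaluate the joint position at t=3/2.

  seg 0: a=0 b=65/12 c=0 d=-17/12
  seg 1: a=4 b=7/6 c=-17/4 d=17/24
S(3/2) = 231/64

Δ: Δ0=4, Δ1=-9/2
row 1: diag=6, rhs=-51; c'=1/3, d'=-17/2
back: M1=-17/2
M: M0=0, M1=-17/2, M2=0
seg 0: a=0, c=M0/2=0, d=(M1−M0)/(6·1)=-17/12, b=Δ0−h0·(2M0+M1)/6=65/12
seg 1: a=4, c=M1/2=-17/4, d=(M2−M1)/(6·2)=17/24, b=Δ1−h1·(2M1+M2)/6=7/6
t_q=3/2 → seg 1, τ=1/2; S=4+7/6·τ+-17/4·τ²+17/24·τ³=231/64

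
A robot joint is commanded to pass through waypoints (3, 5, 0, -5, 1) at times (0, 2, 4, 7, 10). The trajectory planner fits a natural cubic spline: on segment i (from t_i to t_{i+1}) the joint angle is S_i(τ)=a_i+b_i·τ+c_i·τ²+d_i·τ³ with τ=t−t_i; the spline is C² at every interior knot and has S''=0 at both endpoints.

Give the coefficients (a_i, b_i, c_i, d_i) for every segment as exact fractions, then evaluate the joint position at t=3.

Δ: Δ0=1, Δ1=-5/2, Δ2=-5/3, Δ3=2
row 1: diag=8, rhs=-21; c'=1/4, d'=-21/8
row 2: denom=10−2·1/4=19/2; d'=(5−2·-21/8)/(19/2)=41/38
row 3: denom=12−3·6/19=210/19; d'=(22−3·41/38)/(210/19)=713/420
back: M3=713/420
back: M2=41/38−6/19·713/420=19/35
back: M1=-21/8−1/4·19/35=-773/280
M: M0=0, M1=-773/280, M2=19/35, M3=713/420, M4=0
seg 0: a=3, c=M0/2=0, d=(M1−M0)/(6·2)=-773/3360, b=Δ0−h0·(2M0+M1)/6=1613/840
seg 1: a=5, c=M1/2=-773/560, d=(M2−M1)/(6·2)=185/672, b=Δ1−h1·(2M1+M2)/6=-353/420
seg 2: a=0, c=M2/2=19/70, d=(M3−M2)/(6·3)=97/1512, b=Δ2−h2·(2M2+M3)/6=-367/120
seg 3: a=-5, c=M3/2=713/840, d=(M4−M3)/(6·3)=-713/7560, b=Δ3−h3·(2M3+M4)/6=127/420
t_q=3 → seg 1, τ=1; S=5+-353/420·τ+-773/560·τ²+185/672·τ³=3421/1120

  seg 0: a=3 b=1613/840 c=0 d=-773/3360
  seg 1: a=5 b=-353/420 c=-773/560 d=185/672
  seg 2: a=0 b=-367/120 c=19/70 d=97/1512
  seg 3: a=-5 b=127/420 c=713/840 d=-713/7560
S(3) = 3421/1120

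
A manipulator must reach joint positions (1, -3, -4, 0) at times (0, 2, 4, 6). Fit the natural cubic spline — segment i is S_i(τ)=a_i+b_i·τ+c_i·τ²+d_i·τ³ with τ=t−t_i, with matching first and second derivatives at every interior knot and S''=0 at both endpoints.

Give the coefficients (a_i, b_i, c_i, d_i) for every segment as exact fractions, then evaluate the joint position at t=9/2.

Δ: Δ0=-2, Δ1=-1/2, Δ2=2
row 1: diag=8, rhs=9; c'=1/4, d'=9/8
row 2: denom=8−2·1/4=15/2; d'=(15−2·9/8)/(15/2)=17/10
back: M2=17/10
back: M1=9/8−1/4·17/10=7/10
M: M0=0, M1=7/10, M2=17/10, M3=0
seg 0: a=1, c=M0/2=0, d=(M1−M0)/(6·2)=7/120, b=Δ0−h0·(2M0+M1)/6=-67/30
seg 1: a=-3, c=M1/2=7/20, d=(M2−M1)/(6·2)=1/12, b=Δ1−h1·(2M1+M2)/6=-23/15
seg 2: a=-4, c=M2/2=17/20, d=(M3−M2)/(6·2)=-17/120, b=Δ2−h2·(2M2+M3)/6=13/15
t_q=9/2 → seg 2, τ=1/2; S=-4+13/15·τ+17/20·τ²+-17/120·τ³=-1079/320

  seg 0: a=1 b=-67/30 c=0 d=7/120
  seg 1: a=-3 b=-23/15 c=7/20 d=1/12
  seg 2: a=-4 b=13/15 c=17/20 d=-17/120
S(9/2) = -1079/320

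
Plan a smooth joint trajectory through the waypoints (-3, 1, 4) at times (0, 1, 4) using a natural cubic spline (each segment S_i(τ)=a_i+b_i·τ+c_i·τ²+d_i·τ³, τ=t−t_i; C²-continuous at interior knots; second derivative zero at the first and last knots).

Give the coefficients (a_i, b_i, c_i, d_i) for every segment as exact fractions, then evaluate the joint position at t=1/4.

  seg 0: a=-3 b=35/8 c=0 d=-3/8
  seg 1: a=1 b=13/4 c=-9/8 d=1/8
S(1/4) = -979/512

Δ: Δ0=4, Δ1=1
row 1: diag=8, rhs=-18; c'=3/8, d'=-9/4
back: M1=-9/4
M: M0=0, M1=-9/4, M2=0
seg 0: a=-3, c=M0/2=0, d=(M1−M0)/(6·1)=-3/8, b=Δ0−h0·(2M0+M1)/6=35/8
seg 1: a=1, c=M1/2=-9/8, d=(M2−M1)/(6·3)=1/8, b=Δ1−h1·(2M1+M2)/6=13/4
t_q=1/4 → seg 0, τ=1/4; S=-3+35/8·τ+0·τ²+-3/8·τ³=-979/512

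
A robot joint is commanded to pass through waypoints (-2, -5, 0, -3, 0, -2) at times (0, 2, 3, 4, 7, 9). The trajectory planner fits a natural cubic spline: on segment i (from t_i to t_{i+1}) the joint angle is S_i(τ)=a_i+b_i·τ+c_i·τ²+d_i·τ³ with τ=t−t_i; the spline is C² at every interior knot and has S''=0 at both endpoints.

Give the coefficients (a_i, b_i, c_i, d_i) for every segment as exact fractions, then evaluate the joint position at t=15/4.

  seg 0: a=-2 b=-14299/3146 c=0 d=2395/3146
  seg 1: a=-5 b=14441/3146 c=7185/1573 d=-13081/3146
  seg 2: a=0 b=179/143 c=-24873/3146 d=11497/3146
  seg 3: a=-3 b=-11317/3146 c=4809/1573 d=-123/242
  seg 4: a=0 b=1609/1573 c=-4773/3146 d=1591/6292
S(15/4) = -395985/201344

Δ: Δ0=-3/2, Δ1=5, Δ2=-3, Δ3=1, Δ4=-1
row 1: diag=6, rhs=39; c'=1/6, d'=13/2
row 2: denom=4−1·1/6=23/6; d'=(-48−1·13/2)/(23/6)=-327/23
row 3: denom=8−1·6/23=178/23; d'=(24−1·-327/23)/(178/23)=879/178
row 4: denom=10−3·69/178=1573/178; d'=(-12−3·879/178)/(1573/178)=-4773/1573
back: M4=-4773/1573
back: M3=879/178−69/178·-4773/1573=9618/1573
back: M2=-327/23−6/23·9618/1573=-24873/1573
back: M1=13/2−1/6·-24873/1573=14370/1573
M: M0=0, M1=14370/1573, M2=-24873/1573, M3=9618/1573, M4=-4773/1573, M5=0
seg 0: a=-2, c=M0/2=0, d=(M1−M0)/(6·2)=2395/3146, b=Δ0−h0·(2M0+M1)/6=-14299/3146
seg 1: a=-5, c=M1/2=7185/1573, d=(M2−M1)/(6·1)=-13081/3146, b=Δ1−h1·(2M1+M2)/6=14441/3146
seg 2: a=0, c=M2/2=-24873/3146, d=(M3−M2)/(6·1)=11497/3146, b=Δ2−h2·(2M2+M3)/6=179/143
seg 3: a=-3, c=M3/2=4809/1573, d=(M4−M3)/(6·3)=-123/242, b=Δ3−h3·(2M3+M4)/6=-11317/3146
seg 4: a=0, c=M4/2=-4773/3146, d=(M5−M4)/(6·2)=1591/6292, b=Δ4−h4·(2M4+M5)/6=1609/1573
t_q=15/4 → seg 2, τ=3/4; S=0+179/143·τ+-24873/3146·τ²+11497/3146·τ³=-395985/201344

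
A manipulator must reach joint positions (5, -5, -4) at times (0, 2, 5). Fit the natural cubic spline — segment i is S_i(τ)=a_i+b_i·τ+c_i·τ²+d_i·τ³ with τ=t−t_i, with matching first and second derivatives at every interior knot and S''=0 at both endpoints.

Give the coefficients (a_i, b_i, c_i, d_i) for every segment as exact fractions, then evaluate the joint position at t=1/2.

Δ: Δ0=-5, Δ1=1/3
row 1: diag=10, rhs=32; c'=3/10, d'=16/5
back: M1=16/5
M: M0=0, M1=16/5, M2=0
seg 0: a=5, c=M0/2=0, d=(M1−M0)/(6·2)=4/15, b=Δ0−h0·(2M0+M1)/6=-91/15
seg 1: a=-5, c=M1/2=8/5, d=(M2−M1)/(6·3)=-8/45, b=Δ1−h1·(2M1+M2)/6=-43/15
t_q=1/2 → seg 0, τ=1/2; S=5+-91/15·τ+0·τ²+4/15·τ³=2

  seg 0: a=5 b=-91/15 c=0 d=4/15
  seg 1: a=-5 b=-43/15 c=8/5 d=-8/45
S(1/2) = 2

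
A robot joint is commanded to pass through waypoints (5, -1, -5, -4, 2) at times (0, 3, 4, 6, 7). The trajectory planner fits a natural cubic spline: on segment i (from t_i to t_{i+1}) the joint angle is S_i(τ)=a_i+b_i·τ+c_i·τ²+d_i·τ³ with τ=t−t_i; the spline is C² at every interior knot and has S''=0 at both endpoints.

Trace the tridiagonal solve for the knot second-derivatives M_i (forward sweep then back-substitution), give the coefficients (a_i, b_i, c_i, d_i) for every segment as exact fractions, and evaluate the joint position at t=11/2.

Δ: Δ0=-2, Δ1=-4, Δ2=1/2, Δ3=6
row 1: diag=8, rhs=-12; c'=1/8, d'=-3/2
row 2: denom=6−1·1/8=47/8; d'=(27−1·-3/2)/(47/8)=228/47
row 3: denom=6−2·16/47=250/47; d'=(33−2·228/47)/(250/47)=219/50
back: M3=219/50
back: M2=228/47−16/47·219/50=84/25
back: M1=-3/2−1/8·84/25=-48/25
M: M0=0, M1=-48/25, M2=84/25, M3=219/50, M4=0
seg 0: a=5, c=M0/2=0, d=(M1−M0)/(6·3)=-8/75, b=Δ0−h0·(2M0+M1)/6=-26/25
seg 1: a=-1, c=M1/2=-24/25, d=(M2−M1)/(6·1)=22/25, b=Δ1−h1·(2M1+M2)/6=-98/25
seg 2: a=-5, c=M2/2=42/25, d=(M3−M2)/(6·2)=17/200, b=Δ2−h2·(2M2+M3)/6=-16/5
seg 3: a=-4, c=M3/2=219/100, d=(M4−M3)/(6·1)=-73/100, b=Δ3−h3·(2M3+M4)/6=227/50
t_q=11/2 → seg 2, τ=3/2; S=-5+-16/5·τ+42/25·τ²+17/200·τ³=-9173/1600

  seg 0: a=5 b=-26/25 c=0 d=-8/75
  seg 1: a=-1 b=-98/25 c=-24/25 d=22/25
  seg 2: a=-5 b=-16/5 c=42/25 d=17/200
  seg 3: a=-4 b=227/50 c=219/100 d=-73/100
S(11/2) = -9173/1600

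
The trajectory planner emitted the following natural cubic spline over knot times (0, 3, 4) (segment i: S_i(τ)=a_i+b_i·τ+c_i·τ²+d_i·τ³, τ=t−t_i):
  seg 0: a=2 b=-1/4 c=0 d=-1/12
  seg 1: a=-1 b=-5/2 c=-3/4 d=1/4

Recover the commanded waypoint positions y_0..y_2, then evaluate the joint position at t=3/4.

y_0 = S_0(0) = a_0 = 2
y_1 = S_1(0) = a_1 = -1
y_2 = S_1(1) = -4
t_q=3/4 is in segment 0 (τ=3/4); S_0(τ)=455/256

y_0=2 y_1=-1 y_2=-4
S(3/4) = 455/256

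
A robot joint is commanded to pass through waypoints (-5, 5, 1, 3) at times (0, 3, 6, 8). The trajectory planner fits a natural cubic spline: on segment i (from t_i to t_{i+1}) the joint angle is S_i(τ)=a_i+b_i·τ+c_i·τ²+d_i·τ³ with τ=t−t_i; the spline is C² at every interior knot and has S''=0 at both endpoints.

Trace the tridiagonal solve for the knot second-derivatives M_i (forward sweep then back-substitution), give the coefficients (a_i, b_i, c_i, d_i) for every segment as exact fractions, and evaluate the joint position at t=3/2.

Δ: Δ0=10/3, Δ1=-4/3, Δ2=1
row 1: diag=12, rhs=-28; c'=1/4, d'=-7/3
row 2: denom=10−3·1/4=37/4; d'=(14−3·-7/3)/(37/4)=84/37
back: M2=84/37
back: M1=-7/3−1/4·84/37=-322/111
M: M0=0, M1=-322/111, M2=84/37, M3=0
seg 0: a=-5, c=M0/2=0, d=(M1−M0)/(6·3)=-161/999, b=Δ0−h0·(2M0+M1)/6=177/37
seg 1: a=5, c=M1/2=-161/111, d=(M2−M1)/(6·3)=287/999, b=Δ1−h1·(2M1+M2)/6=16/37
seg 2: a=1, c=M2/2=42/37, d=(M3−M2)/(6·2)=-7/37, b=Δ2−h2·(2M2+M3)/6=-19/37
t_q=3/2 → seg 0, τ=3/2; S=-5+177/37·τ+0·τ²+-161/999·τ³=483/296

  seg 0: a=-5 b=177/37 c=0 d=-161/999
  seg 1: a=5 b=16/37 c=-161/111 d=287/999
  seg 2: a=1 b=-19/37 c=42/37 d=-7/37
S(3/2) = 483/296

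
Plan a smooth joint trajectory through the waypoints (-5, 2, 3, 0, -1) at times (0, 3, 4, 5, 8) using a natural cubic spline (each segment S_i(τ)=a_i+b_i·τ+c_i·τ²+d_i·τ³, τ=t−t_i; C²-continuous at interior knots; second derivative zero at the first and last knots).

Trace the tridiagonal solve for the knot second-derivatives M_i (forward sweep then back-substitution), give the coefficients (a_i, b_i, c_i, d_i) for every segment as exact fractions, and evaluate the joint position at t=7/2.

  seg 0: a=-5 b=29/12 c=0 d=-1/108
  seg 1: a=2 b=13/6 c=-1/12 d=-13/12
  seg 2: a=3 b=-5/4 c=-10/3 d=19/12
  seg 3: a=0 b=-19/6 c=17/12 d=-17/108
S(7/2) = 281/96

Δ: Δ0=7/3, Δ1=1, Δ2=-3, Δ3=-1/3
row 1: diag=8, rhs=-8; c'=1/8, d'=-1
row 2: denom=4−1·1/8=31/8; d'=(-24−1·-1)/(31/8)=-184/31
row 3: denom=8−1·8/31=240/31; d'=(16−1·-184/31)/(240/31)=17/6
back: M3=17/6
back: M2=-184/31−8/31·17/6=-20/3
back: M1=-1−1/8·-20/3=-1/6
M: M0=0, M1=-1/6, M2=-20/3, M3=17/6, M4=0
seg 0: a=-5, c=M0/2=0, d=(M1−M0)/(6·3)=-1/108, b=Δ0−h0·(2M0+M1)/6=29/12
seg 1: a=2, c=M1/2=-1/12, d=(M2−M1)/(6·1)=-13/12, b=Δ1−h1·(2M1+M2)/6=13/6
seg 2: a=3, c=M2/2=-10/3, d=(M3−M2)/(6·1)=19/12, b=Δ2−h2·(2M2+M3)/6=-5/4
seg 3: a=0, c=M3/2=17/12, d=(M4−M3)/(6·3)=-17/108, b=Δ3−h3·(2M3+M4)/6=-19/6
t_q=7/2 → seg 1, τ=1/2; S=2+13/6·τ+-1/12·τ²+-13/12·τ³=281/96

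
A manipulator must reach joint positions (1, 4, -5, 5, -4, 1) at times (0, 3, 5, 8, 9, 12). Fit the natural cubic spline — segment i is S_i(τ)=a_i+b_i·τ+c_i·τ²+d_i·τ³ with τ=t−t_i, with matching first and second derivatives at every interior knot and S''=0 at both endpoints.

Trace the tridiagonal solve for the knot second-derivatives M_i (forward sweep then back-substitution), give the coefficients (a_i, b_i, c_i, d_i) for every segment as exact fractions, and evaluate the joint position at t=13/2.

Δ: Δ0=1, Δ1=-9/2, Δ2=10/3, Δ3=-9, Δ4=5/3
row 1: diag=10, rhs=-33; c'=1/5, d'=-33/10
row 2: denom=10−2·1/5=48/5; d'=(47−2·-33/10)/(48/5)=67/12
row 3: denom=8−3·5/16=113/16; d'=(-74−3·67/12)/(113/16)=-1452/113
row 4: denom=8−1·16/113=888/113; d'=(64−1·-1452/113)/(888/113)=2171/222
back: M4=2171/222
back: M3=-1452/113−16/113·2171/222=-1580/111
back: M2=67/12−5/16·-1580/111=2227/222
back: M1=-33/10−1/5·2227/222=-589/111
M: M0=0, M1=-589/111, M2=2227/222, M3=-1580/111, M4=2171/222, M5=0
seg 0: a=1, c=M0/2=0, d=(M1−M0)/(6·3)=-589/1998, b=Δ0−h0·(2M0+M1)/6=811/222
seg 1: a=4, c=M1/2=-589/222, d=(M2−M1)/(6·2)=1135/888, b=Δ1−h1·(2M1+M2)/6=-478/111
seg 2: a=-5, c=M2/2=2227/444, d=(M3−M2)/(6·3)=-5387/3996, b=Δ2−h2·(2M2+M3)/6=31/74
seg 3: a=5, c=M3/2=-790/111, d=(M4−M3)/(6·1)=1777/444, b=Δ3−h3·(2M3+M4)/6=-871/148
seg 4: a=-4, c=M4/2=2171/444, d=(M5−M4)/(6·3)=-2171/3996, b=Δ4−h4·(2M4+M5)/6=-1801/222
t_q=13/2 → seg 2, τ=3/2; S=-5+31/74·τ+2227/444·τ²+-5387/3996·τ³=2799/1184

  seg 0: a=1 b=811/222 c=0 d=-589/1998
  seg 1: a=4 b=-478/111 c=-589/222 d=1135/888
  seg 2: a=-5 b=31/74 c=2227/444 d=-5387/3996
  seg 3: a=5 b=-871/148 c=-790/111 d=1777/444
  seg 4: a=-4 b=-1801/222 c=2171/444 d=-2171/3996
S(13/2) = 2799/1184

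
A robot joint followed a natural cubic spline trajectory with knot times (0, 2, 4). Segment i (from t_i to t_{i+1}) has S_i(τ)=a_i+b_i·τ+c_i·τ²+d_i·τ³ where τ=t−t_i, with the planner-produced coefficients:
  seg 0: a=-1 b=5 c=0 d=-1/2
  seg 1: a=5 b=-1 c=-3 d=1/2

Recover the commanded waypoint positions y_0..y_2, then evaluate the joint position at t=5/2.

y_0 = S_0(0) = a_0 = -1
y_1 = S_1(0) = a_1 = 5
y_2 = S_1(2) = -5
t_q=5/2 is in segment 1 (τ=1/2); S_1(τ)=61/16

y_0=-1 y_1=5 y_2=-5
S(5/2) = 61/16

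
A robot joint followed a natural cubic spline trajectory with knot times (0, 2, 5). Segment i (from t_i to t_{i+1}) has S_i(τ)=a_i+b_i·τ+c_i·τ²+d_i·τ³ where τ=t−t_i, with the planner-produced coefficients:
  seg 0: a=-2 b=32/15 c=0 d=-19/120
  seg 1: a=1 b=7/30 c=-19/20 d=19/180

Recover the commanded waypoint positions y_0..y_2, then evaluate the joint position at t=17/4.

y_0=-2 y_1=1 y_2=-4
S(17/4) = -533/256

y_0 = S_0(0) = a_0 = -2
y_1 = S_1(0) = a_1 = 1
y_2 = S_1(3) = -4
t_q=17/4 is in segment 1 (τ=9/4); S_1(τ)=-533/256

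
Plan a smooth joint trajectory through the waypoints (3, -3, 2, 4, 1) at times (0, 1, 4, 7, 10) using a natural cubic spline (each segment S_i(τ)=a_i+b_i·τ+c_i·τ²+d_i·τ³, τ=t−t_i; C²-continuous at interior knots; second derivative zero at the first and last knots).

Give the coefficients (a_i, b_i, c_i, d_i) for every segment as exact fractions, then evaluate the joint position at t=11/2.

  seg 0: a=3 b=-574/81 c=0 d=88/81
  seg 1: a=-3 b=-310/81 c=88/27 d=-347/729
  seg 2: a=2 b=233/81 c=-83/81 d=70/729
  seg 3: a=4 b=-55/81 c=-13/81 d=13/729
S(11/2) = 13/3

Δ: Δ0=-6, Δ1=5/3, Δ2=2/3, Δ3=-1
row 1: diag=8, rhs=46; c'=3/8, d'=23/4
row 2: denom=12−3·3/8=87/8; d'=(-6−3·23/4)/(87/8)=-62/29
row 3: denom=12−3·8/29=324/29; d'=(-10−3·-62/29)/(324/29)=-26/81
back: M3=-26/81
back: M2=-62/29−8/29·-26/81=-166/81
back: M1=23/4−3/8·-166/81=176/27
M: M0=0, M1=176/27, M2=-166/81, M3=-26/81, M4=0
seg 0: a=3, c=M0/2=0, d=(M1−M0)/(6·1)=88/81, b=Δ0−h0·(2M0+M1)/6=-574/81
seg 1: a=-3, c=M1/2=88/27, d=(M2−M1)/(6·3)=-347/729, b=Δ1−h1·(2M1+M2)/6=-310/81
seg 2: a=2, c=M2/2=-83/81, d=(M3−M2)/(6·3)=70/729, b=Δ2−h2·(2M2+M3)/6=233/81
seg 3: a=4, c=M3/2=-13/81, d=(M4−M3)/(6·3)=13/729, b=Δ3−h3·(2M3+M4)/6=-55/81
t_q=11/2 → seg 2, τ=3/2; S=2+233/81·τ+-83/81·τ²+70/729·τ³=13/3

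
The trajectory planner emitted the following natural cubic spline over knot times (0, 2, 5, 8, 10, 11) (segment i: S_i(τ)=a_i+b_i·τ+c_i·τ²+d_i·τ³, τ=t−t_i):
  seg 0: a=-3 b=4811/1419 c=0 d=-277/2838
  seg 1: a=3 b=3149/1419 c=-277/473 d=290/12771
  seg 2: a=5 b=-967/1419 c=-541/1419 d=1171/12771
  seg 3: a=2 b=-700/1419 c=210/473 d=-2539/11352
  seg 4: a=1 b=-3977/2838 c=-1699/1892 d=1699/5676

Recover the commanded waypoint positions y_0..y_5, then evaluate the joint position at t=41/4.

y_0 = S_0(0) = a_0 = -3
y_1 = S_1(0) = a_1 = 3
y_2 = S_2(0) = a_2 = 5
y_3 = S_3(0) = a_3 = 2
y_4 = S_4(0) = a_4 = 1
y_5 = S_4(1) = -1
t_q=41/4 is in segment 4 (τ=1/4); S_4(τ)=72437/121088

y_0=-3 y_1=3 y_2=5 y_3=2 y_4=1 y_5=-1
S(41/4) = 72437/121088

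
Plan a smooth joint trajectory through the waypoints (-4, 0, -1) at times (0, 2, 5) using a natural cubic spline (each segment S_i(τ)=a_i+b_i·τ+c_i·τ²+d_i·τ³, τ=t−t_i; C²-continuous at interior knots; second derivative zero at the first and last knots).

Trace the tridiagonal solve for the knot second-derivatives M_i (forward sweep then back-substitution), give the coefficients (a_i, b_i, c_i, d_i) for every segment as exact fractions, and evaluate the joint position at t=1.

Δ: Δ0=2, Δ1=-1/3
row 1: diag=10, rhs=-14; c'=3/10, d'=-7/5
back: M1=-7/5
M: M0=0, M1=-7/5, M2=0
seg 0: a=-4, c=M0/2=0, d=(M1−M0)/(6·2)=-7/60, b=Δ0−h0·(2M0+M1)/6=37/15
seg 1: a=0, c=M1/2=-7/10, d=(M2−M1)/(6·3)=7/90, b=Δ1−h1·(2M1+M2)/6=16/15
t_q=1 → seg 0, τ=1; S=-4+37/15·τ+0·τ²+-7/60·τ³=-33/20

  seg 0: a=-4 b=37/15 c=0 d=-7/60
  seg 1: a=0 b=16/15 c=-7/10 d=7/90
S(1) = -33/20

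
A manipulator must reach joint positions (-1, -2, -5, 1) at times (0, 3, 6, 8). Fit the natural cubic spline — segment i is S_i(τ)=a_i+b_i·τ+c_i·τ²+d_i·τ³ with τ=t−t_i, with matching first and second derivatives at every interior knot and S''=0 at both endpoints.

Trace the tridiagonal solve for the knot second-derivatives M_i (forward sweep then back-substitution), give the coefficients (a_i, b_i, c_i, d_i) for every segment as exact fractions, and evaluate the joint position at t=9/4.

  seg 0: a=-1 b=19/111 c=0 d=-56/999
  seg 1: a=-2 b=-149/111 c=-56/111 d=206/999
  seg 2: a=-5 b=133/111 c=50/37 d=-25/111
S(9/4) = -371/296

Δ: Δ0=-1/3, Δ1=-1, Δ2=3
row 1: diag=12, rhs=-4; c'=1/4, d'=-1/3
row 2: denom=10−3·1/4=37/4; d'=(24−3·-1/3)/(37/4)=100/37
back: M2=100/37
back: M1=-1/3−1/4·100/37=-112/111
M: M0=0, M1=-112/111, M2=100/37, M3=0
seg 0: a=-1, c=M0/2=0, d=(M1−M0)/(6·3)=-56/999, b=Δ0−h0·(2M0+M1)/6=19/111
seg 1: a=-2, c=M1/2=-56/111, d=(M2−M1)/(6·3)=206/999, b=Δ1−h1·(2M1+M2)/6=-149/111
seg 2: a=-5, c=M2/2=50/37, d=(M3−M2)/(6·2)=-25/111, b=Δ2−h2·(2M2+M3)/6=133/111
t_q=9/4 → seg 0, τ=9/4; S=-1+19/111·τ+0·τ²+-56/999·τ³=-371/296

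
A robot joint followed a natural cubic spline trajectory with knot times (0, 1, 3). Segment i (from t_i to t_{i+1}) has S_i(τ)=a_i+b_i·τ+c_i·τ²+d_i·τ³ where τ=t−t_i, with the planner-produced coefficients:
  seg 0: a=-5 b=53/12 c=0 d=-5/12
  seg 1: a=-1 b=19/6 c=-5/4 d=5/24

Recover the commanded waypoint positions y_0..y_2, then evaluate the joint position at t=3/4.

y_0 = S_0(0) = a_0 = -5
y_1 = S_1(0) = a_1 = -1
y_2 = S_1(2) = 2
t_q=3/4 is in segment 0 (τ=3/4); S_0(τ)=-477/256

y_0=-5 y_1=-1 y_2=2
S(3/4) = -477/256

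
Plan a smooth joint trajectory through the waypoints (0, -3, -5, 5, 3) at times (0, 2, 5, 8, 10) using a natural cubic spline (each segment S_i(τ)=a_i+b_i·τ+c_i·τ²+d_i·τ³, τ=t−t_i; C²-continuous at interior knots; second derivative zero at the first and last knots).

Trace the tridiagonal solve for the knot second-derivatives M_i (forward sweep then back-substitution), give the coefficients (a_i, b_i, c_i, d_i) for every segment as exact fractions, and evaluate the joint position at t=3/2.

  seg 0: a=0 b=-1397/1020 c=0 d=-133/4080
  seg 1: a=-3 b=-449/255 c=-133/680 d=127/680
  seg 2: a=-5 b=253/120 c=101/68 d=-2197/6120
  seg 3: a=5 b=677/510 c=-1187/680 d=1187/4080
S(3/2) = -23549/10880

Δ: Δ0=-3/2, Δ1=-2/3, Δ2=10/3, Δ3=-1
row 1: diag=10, rhs=5; c'=3/10, d'=1/2
row 2: denom=12−3·3/10=111/10; d'=(24−3·1/2)/(111/10)=75/37
row 3: denom=10−3·10/37=340/37; d'=(-26−3·75/37)/(340/37)=-1187/340
back: M3=-1187/340
back: M2=75/37−10/37·-1187/340=101/34
back: M1=1/2−3/10·101/34=-133/340
M: M0=0, M1=-133/340, M2=101/34, M3=-1187/340, M4=0
seg 0: a=0, c=M0/2=0, d=(M1−M0)/(6·2)=-133/4080, b=Δ0−h0·(2M0+M1)/6=-1397/1020
seg 1: a=-3, c=M1/2=-133/680, d=(M2−M1)/(6·3)=127/680, b=Δ1−h1·(2M1+M2)/6=-449/255
seg 2: a=-5, c=M2/2=101/68, d=(M3−M2)/(6·3)=-2197/6120, b=Δ2−h2·(2M2+M3)/6=253/120
seg 3: a=5, c=M3/2=-1187/680, d=(M4−M3)/(6·2)=1187/4080, b=Δ3−h3·(2M3+M4)/6=677/510
t_q=3/2 → seg 0, τ=3/2; S=0+-1397/1020·τ+0·τ²+-133/4080·τ³=-23549/10880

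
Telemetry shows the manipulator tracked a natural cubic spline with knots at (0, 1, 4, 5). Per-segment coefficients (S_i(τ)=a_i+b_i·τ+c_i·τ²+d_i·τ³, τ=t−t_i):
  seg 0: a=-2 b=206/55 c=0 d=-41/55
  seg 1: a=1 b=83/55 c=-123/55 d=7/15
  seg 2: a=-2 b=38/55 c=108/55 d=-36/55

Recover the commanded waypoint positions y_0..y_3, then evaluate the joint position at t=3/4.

y_0=-2 y_1=1 y_2=-2 y_3=0
S(3/4) = 1741/3520

y_0 = S_0(0) = a_0 = -2
y_1 = S_1(0) = a_1 = 1
y_2 = S_2(0) = a_2 = -2
y_3 = S_2(1) = 0
t_q=3/4 is in segment 0 (τ=3/4); S_0(τ)=1741/3520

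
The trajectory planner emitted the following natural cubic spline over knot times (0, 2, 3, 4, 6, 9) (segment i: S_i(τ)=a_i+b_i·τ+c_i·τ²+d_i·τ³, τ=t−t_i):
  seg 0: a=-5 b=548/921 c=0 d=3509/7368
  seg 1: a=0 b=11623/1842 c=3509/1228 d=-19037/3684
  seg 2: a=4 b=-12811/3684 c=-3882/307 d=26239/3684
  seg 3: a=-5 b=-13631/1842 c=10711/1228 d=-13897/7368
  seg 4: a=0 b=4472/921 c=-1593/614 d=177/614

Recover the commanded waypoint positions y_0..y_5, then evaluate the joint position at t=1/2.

y_0 = S_0(0) = a_0 = -5
y_1 = S_1(0) = a_1 = 0
y_2 = S_2(0) = a_2 = 4
y_3 = S_3(0) = a_3 = -5
y_4 = S_4(0) = a_4 = 0
y_5 = S_4(3) = -1
t_q=1/2 is in segment 0 (τ=1/2); S_0(τ)=-91225/19648

y_0=-5 y_1=0 y_2=4 y_3=-5 y_4=0 y_5=-1
S(1/2) = -91225/19648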